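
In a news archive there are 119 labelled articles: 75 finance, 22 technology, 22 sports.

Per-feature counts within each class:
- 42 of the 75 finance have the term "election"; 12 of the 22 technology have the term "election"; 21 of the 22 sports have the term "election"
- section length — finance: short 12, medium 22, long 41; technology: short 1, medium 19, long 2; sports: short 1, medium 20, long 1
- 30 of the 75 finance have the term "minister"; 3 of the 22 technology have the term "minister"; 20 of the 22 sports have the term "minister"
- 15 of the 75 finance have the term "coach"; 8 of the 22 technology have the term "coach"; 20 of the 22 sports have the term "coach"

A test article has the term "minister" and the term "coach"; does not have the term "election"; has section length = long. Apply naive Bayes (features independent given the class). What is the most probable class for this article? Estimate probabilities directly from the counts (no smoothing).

finance: (75/119) × (33/75) × (41/75) × (30/75) × (15/75) ≈ 0.0121277
technology: (22/119) × (10/22) × (2/22) × (3/22) × (8/22) ≈ 0.000378814
sports: (22/119) × (1/22) × (1/22) × (20/22) × (20/22) ≈ 0.000315678
Highest score → finance.

finance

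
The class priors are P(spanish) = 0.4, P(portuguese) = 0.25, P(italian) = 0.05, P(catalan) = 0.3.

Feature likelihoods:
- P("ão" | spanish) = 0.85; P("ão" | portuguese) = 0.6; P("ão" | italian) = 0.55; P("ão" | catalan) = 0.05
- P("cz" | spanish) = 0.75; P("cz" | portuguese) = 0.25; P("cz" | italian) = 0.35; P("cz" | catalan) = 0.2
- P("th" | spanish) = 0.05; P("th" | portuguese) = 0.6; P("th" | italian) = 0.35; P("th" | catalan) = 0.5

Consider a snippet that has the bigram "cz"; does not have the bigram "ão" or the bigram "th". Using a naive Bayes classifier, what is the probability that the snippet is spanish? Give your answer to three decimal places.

spanish: 0.4 × (1−0.85) × 0.75 × (1−0.05) = 0.04275
portuguese: 0.25 × (1−0.6) × 0.25 × (1−0.6) = 0.01
italian: 0.05 × (1−0.55) × 0.35 × (1−0.35) = 0.00511875
catalan: 0.3 × (1−0.05) × 0.2 × (1−0.5) = 0.0285
P(spanish | x) = 0.04275 / 0.08636875 ≈ 0.495

0.495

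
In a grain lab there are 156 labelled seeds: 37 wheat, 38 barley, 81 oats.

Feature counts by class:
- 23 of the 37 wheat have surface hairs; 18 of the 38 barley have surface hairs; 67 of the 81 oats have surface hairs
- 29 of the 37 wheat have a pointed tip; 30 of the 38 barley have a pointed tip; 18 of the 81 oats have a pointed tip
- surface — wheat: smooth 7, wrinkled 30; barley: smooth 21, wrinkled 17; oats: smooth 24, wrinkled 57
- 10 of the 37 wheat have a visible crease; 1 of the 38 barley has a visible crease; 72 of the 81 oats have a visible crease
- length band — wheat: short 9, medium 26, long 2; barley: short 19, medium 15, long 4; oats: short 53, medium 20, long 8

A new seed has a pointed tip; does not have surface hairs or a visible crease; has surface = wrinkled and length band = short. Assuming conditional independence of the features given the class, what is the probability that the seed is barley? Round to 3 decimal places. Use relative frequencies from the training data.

wheat: (37/156) × (14/37) × (29/37) × (30/37) × (27/37) × (9/37) ≈ 0.0101233
barley: (38/156) × (20/38) × (30/38) × (17/38) × (37/38) × (19/38) ≈ 0.0220443
oats: (81/156) × (14/81) × (18/81) × (57/81) × (9/81) × (53/81) ≈ 0.0010203
P(barley | x) = 0.0220443 / 0.0331879 ≈ 0.664

0.664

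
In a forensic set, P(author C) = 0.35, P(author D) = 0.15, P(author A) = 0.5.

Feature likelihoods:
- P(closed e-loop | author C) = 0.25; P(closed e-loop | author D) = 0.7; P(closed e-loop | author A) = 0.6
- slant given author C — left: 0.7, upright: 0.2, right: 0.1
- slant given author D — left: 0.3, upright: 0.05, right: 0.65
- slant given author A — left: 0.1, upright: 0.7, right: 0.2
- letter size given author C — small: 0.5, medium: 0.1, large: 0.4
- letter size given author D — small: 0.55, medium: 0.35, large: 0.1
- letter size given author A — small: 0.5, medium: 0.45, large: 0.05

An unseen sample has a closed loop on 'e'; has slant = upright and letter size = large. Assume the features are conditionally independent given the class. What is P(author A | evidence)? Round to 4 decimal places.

0.5825

author C: 0.35 × 0.25 × 0.2 × 0.4 = 0.007
author D: 0.15 × 0.7 × 0.05 × 0.1 = 0.000525
author A: 0.5 × 0.6 × 0.7 × 0.05 = 0.0105
P(author A | x) = 0.0105 / 0.018025 ≈ 0.5825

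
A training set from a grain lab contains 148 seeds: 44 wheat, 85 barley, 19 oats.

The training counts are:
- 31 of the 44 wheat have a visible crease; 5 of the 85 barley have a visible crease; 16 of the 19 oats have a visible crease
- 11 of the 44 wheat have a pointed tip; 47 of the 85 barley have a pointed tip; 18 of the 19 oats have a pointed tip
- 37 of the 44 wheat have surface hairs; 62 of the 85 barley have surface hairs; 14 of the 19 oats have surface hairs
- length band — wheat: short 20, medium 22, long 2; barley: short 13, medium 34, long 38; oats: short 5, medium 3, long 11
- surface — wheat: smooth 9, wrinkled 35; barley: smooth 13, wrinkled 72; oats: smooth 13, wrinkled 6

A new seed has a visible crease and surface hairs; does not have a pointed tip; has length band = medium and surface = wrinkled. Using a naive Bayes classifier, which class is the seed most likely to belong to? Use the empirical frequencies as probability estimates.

wheat: (44/148) × (31/44) × (33/44) × (37/44) × (22/44) × (35/44) ≈ 0.0525407
barley: (85/148) × (5/85) × (38/85) × (62/85) × (34/85) × (72/85) ≈ 0.00373267
oats: (19/148) × (16/19) × (1/19) × (14/19) × (3/19) × (6/19) ≈ 0.000209047
Highest score → wheat.

wheat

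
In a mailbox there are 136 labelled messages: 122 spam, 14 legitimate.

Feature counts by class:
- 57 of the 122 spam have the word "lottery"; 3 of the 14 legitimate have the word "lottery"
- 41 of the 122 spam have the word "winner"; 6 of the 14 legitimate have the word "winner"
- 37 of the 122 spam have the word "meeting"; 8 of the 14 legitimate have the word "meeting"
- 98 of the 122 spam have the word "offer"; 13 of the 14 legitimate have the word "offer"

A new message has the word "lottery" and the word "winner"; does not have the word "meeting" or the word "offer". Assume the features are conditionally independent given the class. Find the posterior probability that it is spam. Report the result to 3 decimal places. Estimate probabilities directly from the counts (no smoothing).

spam: (122/136) × (57/122) × (41/122) × (85/122) × (24/122) ≈ 0.019305
legitimate: (14/136) × (3/14) × (6/14) × (6/14) × (1/14) ≈ 0.000289401
P(spam | x) = 0.019305 / 0.019594401 ≈ 0.985

0.985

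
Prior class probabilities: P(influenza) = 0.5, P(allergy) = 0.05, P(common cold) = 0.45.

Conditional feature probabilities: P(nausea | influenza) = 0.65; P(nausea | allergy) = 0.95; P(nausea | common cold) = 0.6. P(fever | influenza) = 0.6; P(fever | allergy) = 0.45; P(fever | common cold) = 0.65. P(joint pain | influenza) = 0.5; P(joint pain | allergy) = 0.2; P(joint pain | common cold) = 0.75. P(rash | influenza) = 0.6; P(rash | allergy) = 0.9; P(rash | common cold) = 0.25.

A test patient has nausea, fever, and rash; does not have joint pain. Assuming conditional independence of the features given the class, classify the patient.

influenza: 0.5 × 0.65 × 0.6 × (1−0.5) × 0.6 = 0.0585
allergy: 0.05 × 0.95 × 0.45 × (1−0.2) × 0.9 = 0.01539
common cold: 0.45 × 0.6 × 0.65 × (1−0.75) × 0.25 = 0.01096875
Highest score → influenza.

influenza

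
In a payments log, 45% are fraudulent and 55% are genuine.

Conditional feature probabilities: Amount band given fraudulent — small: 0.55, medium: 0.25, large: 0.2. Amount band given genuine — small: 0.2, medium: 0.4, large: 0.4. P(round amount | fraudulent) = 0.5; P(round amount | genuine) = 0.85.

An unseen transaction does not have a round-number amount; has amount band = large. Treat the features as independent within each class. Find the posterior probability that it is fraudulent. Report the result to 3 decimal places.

fraudulent: 0.45 × 0.2 × (1−0.5) = 0.045
genuine: 0.55 × 0.4 × (1−0.85) = 0.033
P(fraudulent | x) = 0.045 / 0.078 ≈ 0.577

0.577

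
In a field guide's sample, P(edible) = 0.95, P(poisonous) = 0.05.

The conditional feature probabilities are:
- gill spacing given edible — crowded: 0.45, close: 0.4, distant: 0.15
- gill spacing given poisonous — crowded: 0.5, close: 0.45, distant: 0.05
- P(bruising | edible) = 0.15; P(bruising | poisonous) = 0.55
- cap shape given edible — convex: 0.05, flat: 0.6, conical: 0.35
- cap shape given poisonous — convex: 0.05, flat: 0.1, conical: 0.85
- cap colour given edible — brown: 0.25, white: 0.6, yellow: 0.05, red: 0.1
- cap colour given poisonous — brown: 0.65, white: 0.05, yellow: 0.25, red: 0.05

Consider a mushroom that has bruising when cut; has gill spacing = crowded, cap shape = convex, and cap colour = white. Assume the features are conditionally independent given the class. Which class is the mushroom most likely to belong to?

edible: 0.95 × 0.45 × 0.15 × 0.05 × 0.6 = 0.00192375
poisonous: 0.05 × 0.5 × 0.55 × 0.05 × 0.05 = 0.000034375
Highest score → edible.

edible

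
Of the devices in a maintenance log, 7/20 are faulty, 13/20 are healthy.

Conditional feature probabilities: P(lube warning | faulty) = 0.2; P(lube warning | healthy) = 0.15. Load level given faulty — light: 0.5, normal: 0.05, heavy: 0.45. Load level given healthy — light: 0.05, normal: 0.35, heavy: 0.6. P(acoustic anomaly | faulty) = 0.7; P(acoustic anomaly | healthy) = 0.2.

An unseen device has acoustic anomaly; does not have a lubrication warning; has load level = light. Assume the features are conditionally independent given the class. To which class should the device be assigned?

faulty

faulty: 0.35 × (1−0.2) × 0.5 × 0.7 = 0.098
healthy: 0.65 × (1−0.15) × 0.05 × 0.2 = 0.005525
Highest score → faulty.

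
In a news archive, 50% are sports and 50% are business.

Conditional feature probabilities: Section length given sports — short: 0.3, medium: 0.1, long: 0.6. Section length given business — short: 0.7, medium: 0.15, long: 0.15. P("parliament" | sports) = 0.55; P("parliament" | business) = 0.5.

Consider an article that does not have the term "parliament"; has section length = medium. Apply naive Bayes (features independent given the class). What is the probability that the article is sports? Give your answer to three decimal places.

0.375

sports: 0.5 × 0.1 × (1−0.55) = 0.0225
business: 0.5 × 0.15 × (1−0.5) = 0.0375
P(sports | x) = 0.0225 / 0.06 ≈ 0.375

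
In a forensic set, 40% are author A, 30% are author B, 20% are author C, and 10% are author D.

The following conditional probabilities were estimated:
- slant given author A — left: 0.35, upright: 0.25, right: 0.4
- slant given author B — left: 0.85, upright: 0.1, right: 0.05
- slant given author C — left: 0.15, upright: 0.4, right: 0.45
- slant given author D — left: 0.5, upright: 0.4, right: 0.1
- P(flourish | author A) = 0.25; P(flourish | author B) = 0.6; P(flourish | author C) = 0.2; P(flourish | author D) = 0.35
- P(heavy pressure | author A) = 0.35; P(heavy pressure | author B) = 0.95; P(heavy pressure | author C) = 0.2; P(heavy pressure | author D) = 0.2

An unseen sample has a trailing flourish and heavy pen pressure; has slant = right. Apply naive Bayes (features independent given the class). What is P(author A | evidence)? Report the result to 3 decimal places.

0.521

author A: 0.4 × 0.4 × 0.25 × 0.35 = 0.014
author B: 0.3 × 0.05 × 0.6 × 0.95 = 0.00855
author C: 0.2 × 0.45 × 0.2 × 0.2 = 0.0036
author D: 0.1 × 0.1 × 0.35 × 0.2 = 0.0007
P(author A | x) = 0.014 / 0.02685 ≈ 0.521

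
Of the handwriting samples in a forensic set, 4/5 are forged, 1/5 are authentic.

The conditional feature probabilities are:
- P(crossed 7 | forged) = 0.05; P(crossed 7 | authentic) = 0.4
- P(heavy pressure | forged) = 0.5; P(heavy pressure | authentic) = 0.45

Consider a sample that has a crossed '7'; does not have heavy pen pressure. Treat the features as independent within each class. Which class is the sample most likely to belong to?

forged: 0.8 × 0.05 × (1−0.5) = 0.02
authentic: 0.2 × 0.4 × (1−0.45) = 0.044
Highest score → authentic.

authentic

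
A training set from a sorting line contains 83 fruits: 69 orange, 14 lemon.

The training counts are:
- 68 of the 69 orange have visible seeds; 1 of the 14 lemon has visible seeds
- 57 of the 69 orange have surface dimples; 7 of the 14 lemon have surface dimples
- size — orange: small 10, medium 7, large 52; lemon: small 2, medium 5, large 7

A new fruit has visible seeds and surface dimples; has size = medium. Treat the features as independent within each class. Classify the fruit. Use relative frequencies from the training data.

orange

orange: (69/83) × (68/69) × (57/69) × (7/69) ≈ 0.0686603
lemon: (14/83) × (1/14) × (7/14) × (5/14) ≈ 0.00215146
Highest score → orange.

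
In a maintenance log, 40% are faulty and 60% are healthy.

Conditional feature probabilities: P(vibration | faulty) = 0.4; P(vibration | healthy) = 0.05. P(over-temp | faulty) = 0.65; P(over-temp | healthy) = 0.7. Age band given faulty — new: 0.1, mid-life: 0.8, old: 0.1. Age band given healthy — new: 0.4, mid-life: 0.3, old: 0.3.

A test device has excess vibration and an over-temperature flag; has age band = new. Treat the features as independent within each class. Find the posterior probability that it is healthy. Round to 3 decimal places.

0.447

faulty: 0.4 × 0.4 × 0.65 × 0.1 = 0.0104
healthy: 0.6 × 0.05 × 0.7 × 0.4 = 0.0084
P(healthy | x) = 0.0084 / 0.0188 ≈ 0.447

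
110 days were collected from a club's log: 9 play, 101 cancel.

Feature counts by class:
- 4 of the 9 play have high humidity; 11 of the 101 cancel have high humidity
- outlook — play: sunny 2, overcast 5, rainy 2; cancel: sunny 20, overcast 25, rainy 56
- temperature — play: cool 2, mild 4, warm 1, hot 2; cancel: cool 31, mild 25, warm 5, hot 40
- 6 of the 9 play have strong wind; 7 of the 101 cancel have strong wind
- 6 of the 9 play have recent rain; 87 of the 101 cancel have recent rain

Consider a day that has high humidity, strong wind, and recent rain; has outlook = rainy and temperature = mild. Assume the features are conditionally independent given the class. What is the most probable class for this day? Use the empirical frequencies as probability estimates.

play

play: (9/110) × (4/9) × (2/9) × (4/9) × (6/9) × (6/9) ≈ 0.00159621
cancel: (101/110) × (11/101) × (56/101) × (25/101) × (7/101) × (87/101) ≈ 0.000819332
Highest score → play.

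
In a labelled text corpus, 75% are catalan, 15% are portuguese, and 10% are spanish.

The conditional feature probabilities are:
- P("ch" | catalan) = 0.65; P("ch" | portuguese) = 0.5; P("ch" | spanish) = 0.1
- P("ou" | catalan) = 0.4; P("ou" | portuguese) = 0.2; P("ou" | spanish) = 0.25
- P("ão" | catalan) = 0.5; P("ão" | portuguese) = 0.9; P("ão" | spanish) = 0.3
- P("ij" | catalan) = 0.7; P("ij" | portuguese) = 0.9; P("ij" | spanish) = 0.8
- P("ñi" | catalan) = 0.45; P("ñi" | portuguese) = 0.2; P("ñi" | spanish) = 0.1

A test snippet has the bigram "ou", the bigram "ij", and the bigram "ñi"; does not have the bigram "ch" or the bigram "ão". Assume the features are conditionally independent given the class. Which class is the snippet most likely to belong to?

catalan

catalan: 0.75 × (1−0.65) × 0.4 × (1−0.5) × 0.7 × 0.45 = 0.0165375
portuguese: 0.15 × (1−0.5) × 0.2 × (1−0.9) × 0.9 × 0.2 = 0.00027
spanish: 0.1 × (1−0.1) × 0.25 × (1−0.3) × 0.8 × 0.1 = 0.00126
Highest score → catalan.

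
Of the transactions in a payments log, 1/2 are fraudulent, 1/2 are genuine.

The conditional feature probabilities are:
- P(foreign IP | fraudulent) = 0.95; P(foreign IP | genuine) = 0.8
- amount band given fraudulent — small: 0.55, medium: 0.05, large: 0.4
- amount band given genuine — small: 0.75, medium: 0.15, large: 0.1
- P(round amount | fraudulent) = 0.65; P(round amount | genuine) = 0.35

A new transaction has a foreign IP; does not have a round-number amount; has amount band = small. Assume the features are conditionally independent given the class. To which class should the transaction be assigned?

genuine

fraudulent: 0.5 × 0.95 × 0.55 × (1−0.65) = 0.0914375
genuine: 0.5 × 0.8 × 0.75 × (1−0.35) = 0.195
Highest score → genuine.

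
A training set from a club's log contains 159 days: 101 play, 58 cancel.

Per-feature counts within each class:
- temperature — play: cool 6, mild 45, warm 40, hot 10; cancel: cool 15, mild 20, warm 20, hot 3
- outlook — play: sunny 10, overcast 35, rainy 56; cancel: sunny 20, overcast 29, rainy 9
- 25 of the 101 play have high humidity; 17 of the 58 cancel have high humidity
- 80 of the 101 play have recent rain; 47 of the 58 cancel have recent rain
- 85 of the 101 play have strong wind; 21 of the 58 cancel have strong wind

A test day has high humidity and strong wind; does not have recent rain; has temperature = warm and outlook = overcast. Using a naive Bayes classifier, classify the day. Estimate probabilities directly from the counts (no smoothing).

play: (101/159) × (40/101) × (35/101) × (25/101) × (21/101) × (85/101) ≈ 0.00377593
cancel: (58/159) × (20/58) × (29/58) × (17/58) × (11/58) × (21/58) ≈ 0.00126584
Highest score → play.

play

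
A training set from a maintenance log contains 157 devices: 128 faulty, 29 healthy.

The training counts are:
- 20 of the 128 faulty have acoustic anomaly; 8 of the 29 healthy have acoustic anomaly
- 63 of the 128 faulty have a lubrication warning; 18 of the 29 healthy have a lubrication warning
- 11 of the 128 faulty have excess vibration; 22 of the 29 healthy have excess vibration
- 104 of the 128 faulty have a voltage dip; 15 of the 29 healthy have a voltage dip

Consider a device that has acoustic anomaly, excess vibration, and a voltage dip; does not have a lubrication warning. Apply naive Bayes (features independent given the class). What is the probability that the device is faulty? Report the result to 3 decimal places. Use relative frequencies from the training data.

faulty: (128/157) × (20/128) × (65/128) × (11/128) × (104/128) ≈ 0.00451689
healthy: (29/157) × (8/29) × (11/29) × (22/29) × (15/29) ≈ 0.00758408
P(faulty | x) = 0.00451689 / 0.01210097 ≈ 0.373

0.373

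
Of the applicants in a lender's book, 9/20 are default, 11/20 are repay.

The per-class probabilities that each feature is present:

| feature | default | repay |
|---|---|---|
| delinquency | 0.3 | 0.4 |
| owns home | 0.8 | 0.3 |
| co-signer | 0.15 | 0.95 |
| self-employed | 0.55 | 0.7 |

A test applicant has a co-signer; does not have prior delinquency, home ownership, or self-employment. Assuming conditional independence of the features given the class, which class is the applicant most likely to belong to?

default: 0.45 × (1−0.3) × (1−0.8) × 0.15 × (1−0.55) = 0.0042525
repay: 0.55 × (1−0.4) × (1−0.3) × 0.95 × (1−0.7) = 0.065835
Highest score → repay.

repay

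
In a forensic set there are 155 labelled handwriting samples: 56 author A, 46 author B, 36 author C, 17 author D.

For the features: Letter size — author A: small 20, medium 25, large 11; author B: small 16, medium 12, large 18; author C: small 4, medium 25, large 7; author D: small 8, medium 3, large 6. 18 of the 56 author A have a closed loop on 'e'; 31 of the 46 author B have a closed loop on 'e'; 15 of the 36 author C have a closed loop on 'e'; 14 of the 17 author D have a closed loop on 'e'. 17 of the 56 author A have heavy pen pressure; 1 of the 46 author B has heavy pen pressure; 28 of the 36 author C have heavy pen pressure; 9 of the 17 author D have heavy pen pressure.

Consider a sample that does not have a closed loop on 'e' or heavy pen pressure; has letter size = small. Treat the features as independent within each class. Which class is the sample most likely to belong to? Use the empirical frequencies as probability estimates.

author A

author A: (56/155) × (20/56) × (38/56) × (39/56) ≈ 0.0609776
author B: (46/155) × (16/46) × (15/46) × (45/46) ≈ 0.0329288
author C: (36/155) × (4/36) × (21/36) × (8/36) ≈ 0.00334528
author D: (17/155) × (8/17) × (3/17) × (8/17) ≈ 0.00428619
Highest score → author A.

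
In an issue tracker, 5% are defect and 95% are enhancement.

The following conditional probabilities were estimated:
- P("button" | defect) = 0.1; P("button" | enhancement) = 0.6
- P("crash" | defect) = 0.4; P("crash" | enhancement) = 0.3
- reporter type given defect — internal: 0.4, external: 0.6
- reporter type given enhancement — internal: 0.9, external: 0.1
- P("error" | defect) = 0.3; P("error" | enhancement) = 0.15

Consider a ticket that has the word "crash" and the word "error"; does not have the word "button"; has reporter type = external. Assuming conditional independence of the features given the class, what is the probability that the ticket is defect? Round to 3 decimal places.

defect: 0.05 × (1−0.1) × 0.4 × 0.6 × 0.3 = 0.00324
enhancement: 0.95 × (1−0.6) × 0.3 × 0.1 × 0.15 = 0.00171
P(defect | x) = 0.00324 / 0.00495 ≈ 0.655

0.655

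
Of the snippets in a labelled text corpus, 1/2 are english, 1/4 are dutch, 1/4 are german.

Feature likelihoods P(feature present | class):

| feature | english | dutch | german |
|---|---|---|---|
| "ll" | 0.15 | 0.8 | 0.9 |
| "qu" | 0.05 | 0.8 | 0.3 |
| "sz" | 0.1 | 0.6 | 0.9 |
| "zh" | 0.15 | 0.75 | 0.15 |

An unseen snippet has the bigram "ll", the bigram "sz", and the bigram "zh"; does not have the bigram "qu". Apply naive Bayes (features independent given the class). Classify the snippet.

english: 0.5 × 0.15 × (1−0.05) × 0.1 × 0.15 = 0.00106875
dutch: 0.25 × 0.8 × (1−0.8) × 0.6 × 0.75 = 0.018
german: 0.25 × 0.9 × (1−0.3) × 0.9 × 0.15 = 0.0212625
Highest score → german.

german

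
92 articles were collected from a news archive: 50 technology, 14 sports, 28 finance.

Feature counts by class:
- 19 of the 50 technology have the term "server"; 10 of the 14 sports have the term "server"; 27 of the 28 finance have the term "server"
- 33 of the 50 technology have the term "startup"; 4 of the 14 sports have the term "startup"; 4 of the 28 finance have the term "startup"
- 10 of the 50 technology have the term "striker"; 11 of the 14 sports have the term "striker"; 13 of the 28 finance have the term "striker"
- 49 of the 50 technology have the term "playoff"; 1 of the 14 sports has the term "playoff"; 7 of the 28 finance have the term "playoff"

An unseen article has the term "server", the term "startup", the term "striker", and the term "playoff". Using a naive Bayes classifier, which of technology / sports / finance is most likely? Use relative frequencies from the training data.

technology: (50/92) × (19/50) × (33/50) × (10/50) × (49/50) ≈ 0.0267157
sports: (14/92) × (10/14) × (4/14) × (11/14) × (1/14) ≈ 0.00174293
finance: (28/92) × (27/28) × (4/28) × (13/28) × (7/28) ≈ 0.00486635
Highest score → technology.

technology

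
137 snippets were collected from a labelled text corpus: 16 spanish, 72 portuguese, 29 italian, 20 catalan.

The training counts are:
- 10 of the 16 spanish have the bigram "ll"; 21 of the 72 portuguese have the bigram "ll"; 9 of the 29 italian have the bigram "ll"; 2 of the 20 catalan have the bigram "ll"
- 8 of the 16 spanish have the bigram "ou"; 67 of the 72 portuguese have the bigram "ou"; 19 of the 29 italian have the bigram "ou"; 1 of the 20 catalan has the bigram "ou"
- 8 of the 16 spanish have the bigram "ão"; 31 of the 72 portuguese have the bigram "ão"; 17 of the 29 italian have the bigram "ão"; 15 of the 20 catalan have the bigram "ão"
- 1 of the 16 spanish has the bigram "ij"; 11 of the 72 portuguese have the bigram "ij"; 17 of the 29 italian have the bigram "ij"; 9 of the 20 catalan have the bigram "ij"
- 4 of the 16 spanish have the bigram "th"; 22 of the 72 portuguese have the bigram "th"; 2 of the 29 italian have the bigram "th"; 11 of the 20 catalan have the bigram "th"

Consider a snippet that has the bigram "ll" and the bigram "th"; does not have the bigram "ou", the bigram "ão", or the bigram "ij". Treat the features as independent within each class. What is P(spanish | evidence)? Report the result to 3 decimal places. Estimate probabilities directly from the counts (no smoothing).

spanish: (16/137) × (10/16) × (8/16) × (8/16) × (15/16) × (4/16) ≈ 0.00427692
portuguese: (72/137) × (21/72) × (5/72) × (41/72) × (61/72) × (22/72) ≈ 0.00156919
italian: (29/137) × (9/29) × (10/29) × (12/29) × (12/29) × (2/29) ≈ 0.000267499
catalan: (20/137) × (2/20) × (19/20) × (5/20) × (11/20) × (11/20) ≈ 0.00104881
P(spanish | x) = 0.00427692 / 0.007162419 ≈ 0.597

0.597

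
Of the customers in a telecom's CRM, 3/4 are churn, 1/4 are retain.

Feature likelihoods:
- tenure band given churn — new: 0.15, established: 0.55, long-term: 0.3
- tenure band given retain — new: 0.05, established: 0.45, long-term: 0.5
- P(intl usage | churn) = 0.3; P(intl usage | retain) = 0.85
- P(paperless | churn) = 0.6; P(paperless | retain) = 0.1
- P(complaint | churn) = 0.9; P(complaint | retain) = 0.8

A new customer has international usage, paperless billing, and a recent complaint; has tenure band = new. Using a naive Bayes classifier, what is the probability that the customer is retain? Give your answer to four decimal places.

churn: 0.75 × 0.15 × 0.3 × 0.6 × 0.9 = 0.018225
retain: 0.25 × 0.05 × 0.85 × 0.1 × 0.8 = 0.00085
P(retain | x) = 0.00085 / 0.019075 ≈ 0.0446

0.0446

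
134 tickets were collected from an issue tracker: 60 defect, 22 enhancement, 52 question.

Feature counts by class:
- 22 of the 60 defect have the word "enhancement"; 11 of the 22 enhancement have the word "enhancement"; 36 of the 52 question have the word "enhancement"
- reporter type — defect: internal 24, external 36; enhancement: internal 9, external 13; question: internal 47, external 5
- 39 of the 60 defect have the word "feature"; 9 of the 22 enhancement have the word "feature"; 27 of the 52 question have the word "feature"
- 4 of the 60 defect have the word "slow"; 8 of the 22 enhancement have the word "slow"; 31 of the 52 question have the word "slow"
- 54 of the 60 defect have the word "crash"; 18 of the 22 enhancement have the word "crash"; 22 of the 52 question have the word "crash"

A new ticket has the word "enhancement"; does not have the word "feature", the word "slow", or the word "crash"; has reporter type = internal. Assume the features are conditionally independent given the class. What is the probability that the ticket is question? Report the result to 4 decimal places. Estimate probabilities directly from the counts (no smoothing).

defect: (60/134) × (22/60) × (24/60) × (21/60) × (56/60) × (6/60) ≈ 0.00214527
enhancement: (22/134) × (11/22) × (9/22) × (13/22) × (14/22) × (4/22) ≈ 0.002296
question: (52/134) × (36/52) × (47/52) × (25/52) × (21/52) × (30/52) ≈ 0.0271996
P(question | x) = 0.0271996 / 0.03164087 ≈ 0.8596

0.8596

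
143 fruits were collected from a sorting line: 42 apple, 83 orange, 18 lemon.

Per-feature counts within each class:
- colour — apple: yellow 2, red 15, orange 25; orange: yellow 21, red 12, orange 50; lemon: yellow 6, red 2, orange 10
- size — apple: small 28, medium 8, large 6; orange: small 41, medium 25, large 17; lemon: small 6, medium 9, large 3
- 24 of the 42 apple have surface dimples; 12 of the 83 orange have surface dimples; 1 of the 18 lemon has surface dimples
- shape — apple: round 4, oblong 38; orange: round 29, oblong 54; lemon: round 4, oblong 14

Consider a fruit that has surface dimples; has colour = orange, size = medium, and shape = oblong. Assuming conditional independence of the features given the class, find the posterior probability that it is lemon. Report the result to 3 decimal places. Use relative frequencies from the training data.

apple: (42/143) × (25/42) × (8/42) × (24/42) × (38/42) ≈ 0.0172163
orange: (83/143) × (50/83) × (25/83) × (12/83) × (54/83) ≈ 0.00990637
lemon: (18/143) × (10/18) × (9/18) × (1/18) × (14/18) ≈ 0.00151083
P(lemon | x) = 0.00151083 / 0.0286335 ≈ 0.053

0.053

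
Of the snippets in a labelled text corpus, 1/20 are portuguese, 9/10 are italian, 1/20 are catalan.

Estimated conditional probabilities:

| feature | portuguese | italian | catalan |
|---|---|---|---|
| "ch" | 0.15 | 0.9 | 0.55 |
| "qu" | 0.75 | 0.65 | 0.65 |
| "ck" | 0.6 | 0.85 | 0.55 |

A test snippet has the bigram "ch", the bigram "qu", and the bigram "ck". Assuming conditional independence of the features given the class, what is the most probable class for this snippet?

italian

portuguese: 0.05 × 0.15 × 0.75 × 0.6 = 0.003375
italian: 0.9 × 0.9 × 0.65 × 0.85 = 0.447525
catalan: 0.05 × 0.55 × 0.65 × 0.55 = 0.00983125
Highest score → italian.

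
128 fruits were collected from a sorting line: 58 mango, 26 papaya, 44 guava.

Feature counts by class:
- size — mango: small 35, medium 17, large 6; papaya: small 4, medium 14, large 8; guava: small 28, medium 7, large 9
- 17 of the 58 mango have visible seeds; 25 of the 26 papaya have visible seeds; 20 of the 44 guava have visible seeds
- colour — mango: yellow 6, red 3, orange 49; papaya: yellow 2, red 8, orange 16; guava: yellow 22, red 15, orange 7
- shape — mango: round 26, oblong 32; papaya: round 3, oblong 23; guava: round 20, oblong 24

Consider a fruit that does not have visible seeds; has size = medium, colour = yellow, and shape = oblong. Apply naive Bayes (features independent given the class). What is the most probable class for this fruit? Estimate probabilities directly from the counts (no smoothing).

mango: (58/128) × (17/58) × (41/58) × (6/58) × (32/58) ≈ 0.00535846
papaya: (26/128) × (14/26) × (1/26) × (2/26) × (23/26) ≈ 0.000286257
guava: (44/128) × (7/44) × (24/44) × (22/44) × (24/44) ≈ 0.00813533
Highest score → guava.

guava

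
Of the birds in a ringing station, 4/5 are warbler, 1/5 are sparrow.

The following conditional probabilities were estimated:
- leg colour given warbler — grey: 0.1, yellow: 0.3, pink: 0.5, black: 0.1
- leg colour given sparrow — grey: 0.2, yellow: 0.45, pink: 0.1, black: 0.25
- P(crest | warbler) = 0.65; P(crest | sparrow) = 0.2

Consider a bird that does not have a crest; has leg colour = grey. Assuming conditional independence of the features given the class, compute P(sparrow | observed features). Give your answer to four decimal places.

0.5333

warbler: 0.8 × 0.1 × (1−0.65) = 0.028
sparrow: 0.2 × 0.2 × (1−0.2) = 0.032
P(sparrow | x) = 0.032 / 0.06 ≈ 0.5333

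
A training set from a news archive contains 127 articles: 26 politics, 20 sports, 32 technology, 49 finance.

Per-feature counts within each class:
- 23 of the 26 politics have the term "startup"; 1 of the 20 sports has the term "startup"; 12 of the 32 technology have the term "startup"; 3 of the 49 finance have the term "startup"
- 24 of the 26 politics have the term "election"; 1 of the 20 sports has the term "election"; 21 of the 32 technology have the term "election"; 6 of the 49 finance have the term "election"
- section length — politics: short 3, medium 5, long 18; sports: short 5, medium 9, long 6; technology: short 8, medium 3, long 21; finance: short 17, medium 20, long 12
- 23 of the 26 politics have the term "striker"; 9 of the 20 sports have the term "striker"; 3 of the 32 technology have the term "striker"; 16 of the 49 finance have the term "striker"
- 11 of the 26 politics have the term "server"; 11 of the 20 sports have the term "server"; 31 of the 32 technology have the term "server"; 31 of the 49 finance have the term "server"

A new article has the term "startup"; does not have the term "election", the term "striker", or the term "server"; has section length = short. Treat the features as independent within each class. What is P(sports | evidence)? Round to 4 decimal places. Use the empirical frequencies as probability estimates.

politics: (26/127) × (23/26) × (2/26) × (3/26) × (3/26) × (15/26) ≈ 0.000107003
sports: (20/127) × (1/20) × (19/20) × (5/20) × (11/20) × (9/20) ≈ 0.000462844
technology: (32/127) × (12/32) × (11/32) × (8/32) × (29/32) × (1/32) ≈ 0.000229963
finance: (49/127) × (3/49) × (43/49) × (17/49) × (33/49) × (18/49) ≈ 0.00177925
P(sports | x) = 0.000462844 / 0.00257906 ≈ 0.1795

0.1795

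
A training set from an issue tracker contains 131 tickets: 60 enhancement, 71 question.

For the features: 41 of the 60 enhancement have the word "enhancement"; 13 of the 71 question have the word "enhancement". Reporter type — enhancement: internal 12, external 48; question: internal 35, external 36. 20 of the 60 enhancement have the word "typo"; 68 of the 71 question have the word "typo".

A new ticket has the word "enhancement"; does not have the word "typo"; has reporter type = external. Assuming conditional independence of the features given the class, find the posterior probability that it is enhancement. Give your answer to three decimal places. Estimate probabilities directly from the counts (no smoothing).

0.987

enhancement: (60/131) × (41/60) × (48/60) × (40/60) ≈ 0.166921
question: (71/131) × (13/71) × (36/71) × (3/71) ≈ 0.00212608
P(enhancement | x) = 0.166921 / 0.16904708 ≈ 0.987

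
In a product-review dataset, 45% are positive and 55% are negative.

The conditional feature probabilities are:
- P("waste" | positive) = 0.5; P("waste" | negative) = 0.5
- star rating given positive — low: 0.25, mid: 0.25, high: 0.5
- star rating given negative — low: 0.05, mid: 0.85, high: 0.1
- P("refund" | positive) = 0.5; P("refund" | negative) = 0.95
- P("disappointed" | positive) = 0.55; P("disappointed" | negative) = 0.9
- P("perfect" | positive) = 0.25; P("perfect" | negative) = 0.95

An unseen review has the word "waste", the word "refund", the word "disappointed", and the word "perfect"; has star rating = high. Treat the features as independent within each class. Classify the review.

positive: 0.45 × 0.5 × 0.5 × 0.5 × 0.55 × 0.25 = 0.007734375
negative: 0.55 × 0.5 × 0.1 × 0.95 × 0.9 × 0.95 = 0.022336875
Highest score → negative.

negative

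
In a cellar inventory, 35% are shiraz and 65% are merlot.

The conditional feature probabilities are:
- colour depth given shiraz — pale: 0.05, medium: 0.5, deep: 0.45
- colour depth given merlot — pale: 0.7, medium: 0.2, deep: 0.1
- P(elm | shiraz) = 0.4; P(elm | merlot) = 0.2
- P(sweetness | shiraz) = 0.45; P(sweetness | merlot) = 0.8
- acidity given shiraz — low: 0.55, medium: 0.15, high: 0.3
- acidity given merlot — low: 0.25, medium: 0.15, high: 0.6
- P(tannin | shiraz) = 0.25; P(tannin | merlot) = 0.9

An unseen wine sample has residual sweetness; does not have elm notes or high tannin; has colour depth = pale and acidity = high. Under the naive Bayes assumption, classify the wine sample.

shiraz: 0.35 × 0.05 × (1−0.4) × 0.45 × 0.3 × (1−0.25) = 0.001063125
merlot: 0.65 × 0.7 × (1−0.2) × 0.8 × 0.6 × (1−0.9) = 0.017472
Highest score → merlot.

merlot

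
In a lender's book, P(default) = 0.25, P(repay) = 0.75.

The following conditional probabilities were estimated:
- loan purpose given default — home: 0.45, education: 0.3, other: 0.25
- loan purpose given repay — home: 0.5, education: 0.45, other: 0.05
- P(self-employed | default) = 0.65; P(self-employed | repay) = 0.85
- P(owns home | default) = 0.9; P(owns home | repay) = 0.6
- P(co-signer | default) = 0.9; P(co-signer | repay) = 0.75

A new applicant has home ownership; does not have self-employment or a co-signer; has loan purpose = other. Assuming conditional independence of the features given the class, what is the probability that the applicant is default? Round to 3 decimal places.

0.700

default: 0.25 × 0.25 × (1−0.65) × 0.9 × (1−0.9) = 0.00196875
repay: 0.75 × 0.05 × (1−0.85) × 0.6 × (1−0.75) = 0.00084375
P(default | x) = 0.00196875 / 0.0028125 ≈ 0.700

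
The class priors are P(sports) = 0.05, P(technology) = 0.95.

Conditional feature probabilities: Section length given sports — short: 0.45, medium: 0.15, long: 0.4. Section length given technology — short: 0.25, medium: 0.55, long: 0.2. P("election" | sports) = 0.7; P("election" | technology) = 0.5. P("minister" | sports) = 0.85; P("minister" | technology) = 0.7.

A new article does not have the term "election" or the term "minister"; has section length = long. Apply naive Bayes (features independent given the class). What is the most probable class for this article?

sports: 0.05 × 0.4 × (1−0.7) × (1−0.85) = 0.0009
technology: 0.95 × 0.2 × (1−0.5) × (1−0.7) = 0.0285
Highest score → technology.

technology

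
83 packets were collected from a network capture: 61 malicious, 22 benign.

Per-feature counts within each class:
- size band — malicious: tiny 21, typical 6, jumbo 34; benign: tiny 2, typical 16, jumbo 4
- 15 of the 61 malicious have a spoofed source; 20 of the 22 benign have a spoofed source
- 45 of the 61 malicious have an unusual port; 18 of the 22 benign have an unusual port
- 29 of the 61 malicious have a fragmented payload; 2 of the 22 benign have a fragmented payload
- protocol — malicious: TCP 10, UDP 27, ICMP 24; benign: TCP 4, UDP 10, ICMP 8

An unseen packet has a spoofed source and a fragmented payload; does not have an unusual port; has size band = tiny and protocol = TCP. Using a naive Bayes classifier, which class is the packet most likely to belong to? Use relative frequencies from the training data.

malicious

malicious: (61/83) × (21/61) × (15/61) × (16/61) × (29/61) × (10/61) ≈ 0.00127184
benign: (22/83) × (2/22) × (20/22) × (4/22) × (2/22) × (4/22) ≈ 0.0000658326
Highest score → malicious.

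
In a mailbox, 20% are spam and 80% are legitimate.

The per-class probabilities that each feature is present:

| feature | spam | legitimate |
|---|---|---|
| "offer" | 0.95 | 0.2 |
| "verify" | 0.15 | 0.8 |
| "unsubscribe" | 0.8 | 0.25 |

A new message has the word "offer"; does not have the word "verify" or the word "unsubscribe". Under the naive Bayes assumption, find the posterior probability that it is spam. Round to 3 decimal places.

spam: 0.2 × 0.95 × (1−0.15) × (1−0.8) = 0.0323
legitimate: 0.8 × 0.2 × (1−0.8) × (1−0.25) = 0.024
P(spam | x) = 0.0323 / 0.0563 ≈ 0.574

0.574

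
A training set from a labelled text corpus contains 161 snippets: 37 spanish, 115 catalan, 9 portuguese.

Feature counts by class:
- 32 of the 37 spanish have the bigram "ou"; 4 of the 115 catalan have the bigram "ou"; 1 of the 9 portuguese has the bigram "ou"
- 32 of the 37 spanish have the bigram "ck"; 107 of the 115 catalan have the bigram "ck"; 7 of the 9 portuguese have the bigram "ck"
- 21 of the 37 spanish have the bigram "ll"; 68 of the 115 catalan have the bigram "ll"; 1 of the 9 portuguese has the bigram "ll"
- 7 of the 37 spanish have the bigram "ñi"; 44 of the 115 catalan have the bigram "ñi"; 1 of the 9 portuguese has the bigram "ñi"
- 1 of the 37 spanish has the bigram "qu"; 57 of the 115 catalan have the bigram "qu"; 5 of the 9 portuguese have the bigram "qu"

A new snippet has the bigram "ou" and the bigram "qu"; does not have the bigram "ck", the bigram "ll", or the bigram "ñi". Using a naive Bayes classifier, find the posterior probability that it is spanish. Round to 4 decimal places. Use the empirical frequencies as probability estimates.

0.2364

spanish: (37/161) × (32/37) × (5/37) × (16/37) × (30/37) × (1/37) ≈ 0.000254524
catalan: (115/161) × (4/115) × (8/115) × (47/115) × (71/115) × (57/115) ≈ 0.000216154
portuguese: (9/161) × (1/9) × (2/9) × (8/9) × (8/9) × (5/9) ≈ 0.000605876
P(spanish | x) = 0.000254524 / 0.001076554 ≈ 0.2364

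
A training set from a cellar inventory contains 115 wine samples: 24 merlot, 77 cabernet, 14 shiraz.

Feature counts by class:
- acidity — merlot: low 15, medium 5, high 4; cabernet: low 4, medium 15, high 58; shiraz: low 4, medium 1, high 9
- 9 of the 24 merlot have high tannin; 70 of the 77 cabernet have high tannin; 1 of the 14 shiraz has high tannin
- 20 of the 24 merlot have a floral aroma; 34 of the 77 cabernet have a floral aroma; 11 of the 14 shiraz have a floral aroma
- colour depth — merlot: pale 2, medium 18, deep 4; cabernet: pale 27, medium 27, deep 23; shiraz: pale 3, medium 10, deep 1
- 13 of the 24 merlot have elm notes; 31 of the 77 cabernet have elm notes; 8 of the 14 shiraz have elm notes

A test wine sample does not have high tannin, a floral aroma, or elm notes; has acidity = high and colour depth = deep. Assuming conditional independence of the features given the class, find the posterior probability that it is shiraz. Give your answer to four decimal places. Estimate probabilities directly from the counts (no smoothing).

merlot: (24/115) × (4/24) × (15/24) × (4/24) × (4/24) × (11/24) ≈ 0.000276771
cabernet: (77/115) × (58/77) × (7/77) × (43/77) × (23/77) × (46/77) ≈ 0.00456898
shiraz: (14/115) × (9/14) × (13/14) × (3/14) × (1/14) × (6/14) ≈ 0.000476704
P(shiraz | x) = 0.000476704 / 0.005322455 ≈ 0.0896

0.0896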